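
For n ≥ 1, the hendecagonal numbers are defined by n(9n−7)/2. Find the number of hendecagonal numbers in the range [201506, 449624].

The n-th hendecagonal number is n(9n−7)/2.
Smallest index with value ≥ 201506: n = 212 (giving 201506).
Largest index with value ≤ 449624: n = 316 (giving 448246).
Indices 212 through 316: 105 terms.

105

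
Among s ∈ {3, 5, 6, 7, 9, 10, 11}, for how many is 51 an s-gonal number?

1

s = 3: P(3, 9) = 45 and P(3, 10) = 55; 51 is not s-gonal.
s = 5: P(5, 6) = 51. ✓
s = 6: P(6, 5) = 45 and P(6, 6) = 66; 51 is not s-gonal.
s = 7: P(7, 4) = 34 and P(7, 5) = 55; 51 is not s-gonal.
s = 9: P(9, 4) = 46 and P(9, 5) = 75; 51 is not s-gonal.
s = 10: P(10, 3) = 27 and P(10, 4) = 52; 51 is not s-gonal.
s = 11: P(11, 3) = 30 and P(11, 4) = 58; 51 is not s-gonal.
Hits: s ∈ {5} → 1.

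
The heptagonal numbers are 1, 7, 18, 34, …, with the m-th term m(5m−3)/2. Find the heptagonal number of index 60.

8910

The 60th heptagonal number is n(5n−3)/2 with n = 60.
60·(5·60 − 3)/2 = 60·297/2 = 8910.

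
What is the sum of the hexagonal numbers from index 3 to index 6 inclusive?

Σ i(2i−1) = 2Σi² − Σi over i = 3..6.
Σi = 21 − 3 = 18 and Σi² = 91 − 5 = 86.
2·86 − 1·18 = 154.

154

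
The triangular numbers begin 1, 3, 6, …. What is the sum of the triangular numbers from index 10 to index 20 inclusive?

Σ i(i+1)/2 = (Σi² + Σi) / 2 over i = 10..20.
Σi = 210 − 45 = 165 and Σi² = 2870 − 285 = 2585.
(1·2585 + 1·165) / 2 = 2750/2 = 1375.

1375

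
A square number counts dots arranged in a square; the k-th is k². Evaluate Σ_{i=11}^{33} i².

12144

Σ_{i=11}^{33} i² = 12529 − 385 = 12144.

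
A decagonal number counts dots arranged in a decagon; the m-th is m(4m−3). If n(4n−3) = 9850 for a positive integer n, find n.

Set n(4n−3) = 9850, giving 4n² − 3n − 9850 = 0.
The discriminant is 9 + 16·9850 = 157609, and √157609 = 397.
So n = (3 + 397) / 8 = 400/8 = 50.

50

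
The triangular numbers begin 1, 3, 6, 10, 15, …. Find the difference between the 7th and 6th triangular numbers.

Consecutive triangular numbers differ by n: T_{7} − T_{6} = 7.

7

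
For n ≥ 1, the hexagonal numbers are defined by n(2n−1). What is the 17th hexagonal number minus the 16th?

Consecutive hexagonal numbers differ by 4n − 3: here 4·17 − 3 = 65.

65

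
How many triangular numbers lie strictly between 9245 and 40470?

The n-th triangular number is n(n+1)/2.
Smallest index with value > 9245: n = 136 (giving 9316).
Largest index with value < 40470: n = 283 (giving 40186).
Indices 136 through 283: 148 terms.

148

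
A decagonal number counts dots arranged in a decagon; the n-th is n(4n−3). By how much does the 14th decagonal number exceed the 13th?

Consecutive decagonal numbers differ by 8n − 7: here 8·14 − 7 = 105.

105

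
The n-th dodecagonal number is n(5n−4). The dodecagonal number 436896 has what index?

296

Set n(5n−4) = 436896, giving 5n² − 4n − 436896 = 0.
The discriminant is 16 + 20·436896 = 8737936, and √8737936 = 2956.
So n = (4 + 2956) / 10 = 2960/10 = 296.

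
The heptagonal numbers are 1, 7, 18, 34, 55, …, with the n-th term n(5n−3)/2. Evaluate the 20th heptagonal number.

The 20th heptagonal number is n(5n−3)/2 with n = 20.
20·(5·20 − 3)/2 = 20·97/2 = 970.

970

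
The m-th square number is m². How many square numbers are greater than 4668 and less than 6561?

12

The n-th square number is n².
Smallest index with value > 4668: n = 69 (giving 4761).
Largest index with value < 6561: n = 80 (giving 6400).
Indices 69 through 80: 12 terms.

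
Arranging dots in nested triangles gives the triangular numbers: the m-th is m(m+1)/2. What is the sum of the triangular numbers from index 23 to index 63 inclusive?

41656

Σ i(i+1)/2 = (Σi² + Σi) / 2 over i = 23..63.
Σi = 2016 − 253 = 1763 and Σi² = 85344 − 3795 = 81549.
(1·81549 + 1·1763) / 2 = 83312/2 = 41656.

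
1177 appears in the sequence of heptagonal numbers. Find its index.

22

Set n(5n−3)/2 = 1177, giving 5n² − 3n − 2354 = 0.
The discriminant is 9 + 40·1177 = 47089, and √47089 = 217.
So n = (3 + 217) / 10 = 220/10 = 22.
Check: 22·(5·22 − 3)/2 = 1177. ✓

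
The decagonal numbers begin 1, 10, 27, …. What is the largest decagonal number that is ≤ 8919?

8695

Solve n(4n−3) ≤ 8919 for integer n.
n = 47 gives 8695 ≤ 8919, while n = 48 gives 9072 > 8919; so the answer is 8695.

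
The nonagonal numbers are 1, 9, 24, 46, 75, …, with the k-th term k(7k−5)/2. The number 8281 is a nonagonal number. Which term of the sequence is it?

Set n(7n−5)/2 = 8281, giving 7n² − 5n − 16562 = 0.
The discriminant is 25 + 56·8281 = 463761, and √463761 = 681.
So n = (5 + 681) / 14 = 686/14 = 49.
Check: 49·(7·49 − 5)/2 = 8281. ✓

49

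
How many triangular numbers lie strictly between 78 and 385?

15

The n-th triangular number is n(n+1)/2.
Smallest index with value > 78: n = 13 (giving 91).
Largest index with value < 385: n = 27 (giving 378).
Indices 13 through 27: 15 terms.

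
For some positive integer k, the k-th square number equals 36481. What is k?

191

We need n² = 36481, so n = √36481 = 191.
Check: 191² = 36481. ✓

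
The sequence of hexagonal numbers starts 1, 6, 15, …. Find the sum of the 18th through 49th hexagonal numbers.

Σ i(2i−1) = 2Σi² − Σi over i = 18..49.
Σi = 1225 − 153 = 1072 and Σi² = 40425 − 1785 = 38640.
2·38640 − 1·1072 = 76208.

76208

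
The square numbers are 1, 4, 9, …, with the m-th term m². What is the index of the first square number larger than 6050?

Solve n² > 6050 for integer n.
The largest n with value ≤ 6050 is 77 (since 5929 ≤ 6050 < 6084), so the first above is n = 78, value 6084.

78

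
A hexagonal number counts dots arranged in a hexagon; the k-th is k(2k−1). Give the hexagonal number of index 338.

228150

The 338th hexagonal number is n(2n−1) with n = 338.
338·(2·338 − 1) = 338·675 = 228150.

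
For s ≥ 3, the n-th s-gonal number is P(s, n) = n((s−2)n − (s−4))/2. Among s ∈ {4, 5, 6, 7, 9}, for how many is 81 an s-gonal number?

2

s = 4: P(4, 9) = 81. ✓
s = 5: P(5, 7) = 70 and P(5, 8) = 92; 81 is not s-gonal.
s = 6: P(6, 6) = 66 and P(6, 7) = 91; 81 is not s-gonal.
s = 7: P(7, 6) = 81. ✓
s = 9: P(9, 5) = 75 and P(9, 6) = 111; 81 is not s-gonal.
Hits: s ∈ {4, 7} → 2.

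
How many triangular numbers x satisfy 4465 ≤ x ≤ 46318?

210

The n-th triangular number is n(n+1)/2.
Smallest index with value ≥ 4465: n = 94 (giving 4465).
Largest index with value ≤ 46318: n = 303 (giving 46056).
Indices 94 through 303: 210 terms.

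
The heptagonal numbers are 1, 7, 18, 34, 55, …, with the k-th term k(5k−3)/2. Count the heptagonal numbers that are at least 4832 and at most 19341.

44

The n-th heptagonal number is n(5n−3)/2.
Smallest index with value ≥ 4832: n = 45 (giving 4995).
Largest index with value ≤ 19341: n = 88 (giving 19228).
Indices 45 through 88: 44 terms.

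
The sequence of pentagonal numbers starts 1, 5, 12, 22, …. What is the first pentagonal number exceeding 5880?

5922

Solve n(3n−1)/2 > 5880 for integer n.
The largest n with value ≤ 5880 is 62 (since 5735 ≤ 5880 < 5922), so the first above is n = 63, value 5922.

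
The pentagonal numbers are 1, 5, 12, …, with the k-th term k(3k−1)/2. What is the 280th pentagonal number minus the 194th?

61103

280·(3·280 − 1)/2 = 117460 and 194·(3·194 − 1)/2 = 56357.
Difference: 117460 − 56357 = 61103.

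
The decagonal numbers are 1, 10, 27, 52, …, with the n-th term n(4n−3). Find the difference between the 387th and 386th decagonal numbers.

Consecutive decagonal numbers differ by 8n − 7: here 8·387 − 7 = 3089.

3089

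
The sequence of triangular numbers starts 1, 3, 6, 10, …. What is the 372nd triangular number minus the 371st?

Consecutive triangular numbers differ by n: T_{372} − T_{371} = 372.

372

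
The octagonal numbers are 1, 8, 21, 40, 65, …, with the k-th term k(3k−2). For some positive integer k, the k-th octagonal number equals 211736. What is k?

Set n(3n−2) = 211736, giving 3n² − 2n − 211736 = 0.
So n = (2 + 1594) / 6 = 1596/6 = 266.

266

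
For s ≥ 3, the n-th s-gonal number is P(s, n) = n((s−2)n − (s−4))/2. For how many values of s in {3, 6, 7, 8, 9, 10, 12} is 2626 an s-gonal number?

1

s = 3: P(3, 71) = 2556 and P(3, 72) = 2628; 2626 is not s-gonal.
s = 6: P(6, 36) = 2556 and P(6, 37) = 2701; 2626 is not s-gonal.
s = 7: P(7, 32) = 2512 and P(7, 33) = 2673; 2626 is not s-gonal.
s = 8: P(8, 29) = 2465 and P(8, 30) = 2640; 2626 is not s-gonal.
s = 9: P(9, 27) = 2484 and P(9, 28) = 2674; 2626 is not s-gonal.
s = 10: P(10, 26) = 2626. ✓
s = 12: P(12, 23) = 2553 and P(12, 24) = 2784; 2626 is not s-gonal.
Hits: s ∈ {10} → 1.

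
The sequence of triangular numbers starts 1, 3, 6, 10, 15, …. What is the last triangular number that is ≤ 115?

Solve n(n+1)/2 ≤ 115 for integer n.
n = 14 gives 105 ≤ 115, while n = 15 gives 120 > 115; so the answer is 105.

105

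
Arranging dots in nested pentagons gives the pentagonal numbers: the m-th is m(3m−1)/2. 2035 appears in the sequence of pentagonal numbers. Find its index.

Set n(3n−1)/2 = 2035, giving 3n² − n − 4070 = 0.
So n = (1 + 221) / 6 = 222/6 = 37.
Check: 37·(3·37 − 1)/2 = 2035. ✓

37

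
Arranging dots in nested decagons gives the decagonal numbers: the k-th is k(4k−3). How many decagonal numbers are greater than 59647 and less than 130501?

58

The n-th decagonal number is n(4n−3).
Smallest index with value > 59647: n = 123 (giving 60147).
Largest index with value < 130501: n = 180 (giving 129060).
Indices 123 through 180: 58 terms.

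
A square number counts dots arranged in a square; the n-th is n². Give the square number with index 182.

33124

The 182nd square number is n² with n = 182.
182² = 33124.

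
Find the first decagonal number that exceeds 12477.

12825

Solve n(4n−3) > 12477 for integer n.
The largest n with value ≤ 12477 is 56 (since 12376 ≤ 12477 < 12825), so the first above is n = 57, value 12825.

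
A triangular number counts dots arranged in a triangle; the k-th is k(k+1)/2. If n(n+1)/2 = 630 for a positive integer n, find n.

Set n(n+1)/2 = 630, giving n² + n − 1260 = 0.
The discriminant is 1 + 8·630 = 5041, and √5041 = 71.
So n = (-1 + 71) / 2 = 70/2 = 35.

35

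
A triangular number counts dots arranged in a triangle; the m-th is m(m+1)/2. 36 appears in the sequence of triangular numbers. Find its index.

8

Set n(n+1)/2 = 36, giving n² + n − 72 = 0.
So n = (-1 + 17) / 2 = 16/2 = 8.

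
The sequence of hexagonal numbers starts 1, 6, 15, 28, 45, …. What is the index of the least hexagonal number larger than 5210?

52

Solve n(2n−1) > 5210 for integer n.
The largest n with value ≤ 5210 is 51 (since 5151 ≤ 5210 < 5356), so the first above is n = 52, value 5356.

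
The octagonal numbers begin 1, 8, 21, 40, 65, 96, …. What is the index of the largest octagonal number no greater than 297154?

315

Solve n(3n−2) ≤ 297154 for integer n.
n = 315 gives 297045 ≤ 297154, while n = 316 gives 298936 > 297154; so the answer is index 315.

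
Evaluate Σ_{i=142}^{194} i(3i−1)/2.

2257959

Σ i(3i−1)/2 = (3Σi² − Σi) / 2 over i = 142..194.
Σi = 18915 − 10011 = 8904 and Σi² = 2452645 − 944371 = 1508274.
(3·1508274 − 1·8904) / 2 = 4515918/2 = 2257959.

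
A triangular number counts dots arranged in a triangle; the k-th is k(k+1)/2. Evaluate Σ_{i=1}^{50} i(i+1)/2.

22100

Σ i(i+1)/2 = (Σi² + Σi) / 2 over i = 1..50.
Σi = 1275 and Σi² = 42925.
(1·42925 + 1·1275) / 2 = 44200/2 = 22100.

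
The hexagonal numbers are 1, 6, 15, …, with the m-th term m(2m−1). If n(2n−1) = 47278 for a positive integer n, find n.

Set n(2n−1) = 47278, giving 2n² − n − 47278 = 0.
So n = (1 + 615) / 4 = 616/4 = 154.

154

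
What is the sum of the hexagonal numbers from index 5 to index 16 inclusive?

Σ i(2i−1) = 2Σi² − Σi over i = 5..16.
Σi = 136 − 10 = 126 and Σi² = 1496 − 30 = 1466.
2·1466 − 1·126 = 2806.

2806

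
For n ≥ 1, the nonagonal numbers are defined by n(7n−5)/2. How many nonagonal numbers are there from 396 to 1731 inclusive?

12

The n-th nonagonal number is n(7n−5)/2.
Smallest index with value ≥ 396: n = 11 (giving 396).
Largest index with value ≤ 1731: n = 22 (giving 1639).
Indices 11 through 22: 12 terms.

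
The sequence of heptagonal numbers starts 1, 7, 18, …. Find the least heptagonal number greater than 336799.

Solve n(5n−3)/2 > 336799 for integer n.
The largest n with value ≤ 336799 is 367 (since 336172 ≤ 336799 < 338008), so the first above is n = 368, value 338008.

338008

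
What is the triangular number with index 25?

The 25th triangular number is n(n+1)/2 with n = 25.
25·26/2 = 650/2 = 325.

325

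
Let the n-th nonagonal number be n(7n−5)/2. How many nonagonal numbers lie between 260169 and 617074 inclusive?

The n-th nonagonal number is n(7n−5)/2.
Smallest index with value ≥ 260169: n = 273 (giving 260169).
Largest index with value ≤ 617074: n = 420 (giving 616350).
Indices 273 through 420: 148 terms.

148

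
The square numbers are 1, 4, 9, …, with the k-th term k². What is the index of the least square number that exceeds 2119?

Solve n² > 2119 for integer n.
The largest n with value ≤ 2119 is 46 (since 2116 ≤ 2119 < 2209), so the first above is n = 47, value 2209.

47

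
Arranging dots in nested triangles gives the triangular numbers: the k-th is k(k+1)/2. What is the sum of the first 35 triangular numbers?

7770

Σ i(i+1)/2 = (Σi² + Σi) / 2 over i = 1..35.
Σi = 630 and Σi² = 14910.
(1·14910 + 1·630) / 2 = 15540/2 = 7770.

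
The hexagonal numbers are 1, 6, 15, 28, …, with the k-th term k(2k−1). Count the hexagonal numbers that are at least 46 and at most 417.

9

The n-th hexagonal number is n(2n−1).
Smallest index with value ≥ 46: n = 6 (giving 66).
Largest index with value ≤ 417: n = 14 (giving 378).
Indices 6 through 14: 9 terms.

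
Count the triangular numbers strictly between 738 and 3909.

The n-th triangular number is n(n+1)/2.
Smallest index with value > 738: n = 38 (giving 741).
Largest index with value < 3909: n = 87 (giving 3828).
Indices 38 through 87: 50 terms.

50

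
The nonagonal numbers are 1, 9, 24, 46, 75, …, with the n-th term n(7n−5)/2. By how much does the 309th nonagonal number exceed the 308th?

Consecutive nonagonal numbers differ by 7n − 6: here 7·309 − 6 = 2157.

2157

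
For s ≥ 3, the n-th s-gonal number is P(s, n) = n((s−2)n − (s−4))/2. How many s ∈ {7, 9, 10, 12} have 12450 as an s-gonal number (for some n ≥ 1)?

s = 7: P(7, 70) = 12145 and P(7, 71) = 12496; 12450 is not s-gonal.
s = 9: P(9, 60) = 12450. ✓
s = 10: P(10, 56) = 12376 and P(10, 57) = 12825; 12450 is not s-gonal.
s = 12: P(12, 50) = 12300 and P(12, 51) = 12801; 12450 is not s-gonal.
Hits: s ∈ {9} → 1.

1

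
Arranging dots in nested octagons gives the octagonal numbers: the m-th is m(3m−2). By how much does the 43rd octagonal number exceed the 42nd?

253

Consecutive octagonal numbers differ by 6n − 5: here 6·43 − 5 = 253.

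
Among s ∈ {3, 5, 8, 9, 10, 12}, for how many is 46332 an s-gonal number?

s = 3: P(3, 303) = 46056 and P(3, 304) = 46360; 46332 is not s-gonal.
s = 5: P(5, 175) = 45850 and P(5, 176) = 46376; 46332 is not s-gonal.
s = 8: P(8, 124) = 45880 and P(8, 125) = 46625; 46332 is not s-gonal.
s = 9: P(9, 115) = 46000 and P(9, 116) = 46806; 46332 is not s-gonal.
s = 10: P(10, 108) = 46332. ✓
s = 12: P(12, 96) = 45696 and P(12, 97) = 46657; 46332 is not s-gonal.
Hits: s ∈ {10} → 1.

1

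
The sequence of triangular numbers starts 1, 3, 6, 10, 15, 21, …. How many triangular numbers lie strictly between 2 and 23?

5

The n-th triangular number is n(n+1)/2.
Smallest index with value > 2: n = 2 (giving 3).
Largest index with value < 23: n = 6 (giving 21).
Indices 2 through 6: 5 terms.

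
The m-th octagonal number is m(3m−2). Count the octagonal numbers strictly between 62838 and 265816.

The n-th octagonal number is n(3n−2).
Smallest index with value > 62838: n = 146 (giving 63656).
Largest index with value < 265816: n = 297 (giving 264033).
Indices 146 through 297: 152 terms.

152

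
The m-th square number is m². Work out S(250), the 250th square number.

62500

250² = 62500.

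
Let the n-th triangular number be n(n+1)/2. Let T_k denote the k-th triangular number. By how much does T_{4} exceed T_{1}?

9

4·5/2 = 10 and 1·2/2 = 1.
Difference: 10 − 1 = 9.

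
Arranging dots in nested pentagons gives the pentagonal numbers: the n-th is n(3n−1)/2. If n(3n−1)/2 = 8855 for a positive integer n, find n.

77

Set n(3n−1)/2 = 8855, giving 3n² − n − 17710 = 0.
So n = (1 + 461) / 6 = 462/6 = 77.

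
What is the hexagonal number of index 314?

The 314th hexagonal number is n(2n−1) with n = 314.
314·(2·314 − 1) = 314·627 = 196878.

196878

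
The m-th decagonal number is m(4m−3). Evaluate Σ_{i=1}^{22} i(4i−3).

14421

Σ i(4i−3) = 4Σi² − 3Σi over i = 1..22.
Σi = 253 and Σi² = 3795.
4·3795 − 3·253 = 14421.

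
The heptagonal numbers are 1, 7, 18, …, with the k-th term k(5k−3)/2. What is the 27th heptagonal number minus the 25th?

27·(5·27 − 3)/2 = 1782 and 25·(5·25 − 3)/2 = 1525.
Difference: 1782 − 1525 = 257.

257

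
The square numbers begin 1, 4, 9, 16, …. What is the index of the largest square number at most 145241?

381

Solve n² ≤ 145241 for integer n.
n = 381 gives 145161 ≤ 145241, while n = 382 gives 145924 > 145241; so the answer is index 381.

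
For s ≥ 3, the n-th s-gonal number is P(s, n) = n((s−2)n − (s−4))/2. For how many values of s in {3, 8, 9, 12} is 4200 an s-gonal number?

s = 3: P(3, 91) = 4186 and P(3, 92) = 4278; 4200 is not s-gonal.
s = 8: P(8, 37) = 4033 and P(8, 38) = 4256; 4200 is not s-gonal.
s = 9: P(9, 35) = 4200. ✓
s = 12: P(12, 29) = 4089 and P(12, 30) = 4380; 4200 is not s-gonal.
Hits: s ∈ {9} → 1.

1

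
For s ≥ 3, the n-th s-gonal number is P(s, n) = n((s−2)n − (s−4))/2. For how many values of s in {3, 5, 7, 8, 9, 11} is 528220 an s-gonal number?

1

s = 3: P(3, 1027) = 527878 and P(3, 1028) = 528906; 528220 is not s-gonal.
s = 5: P(5, 593) = 527177 and P(5, 594) = 528957; 528220 is not s-gonal.
s = 7: P(7, 459) = 526014 and P(7, 460) = 528310; 528220 is not s-gonal.
s = 8: P(8, 419) = 525845 and P(8, 420) = 528360; 528220 is not s-gonal.
s = 9: P(9, 388) = 525934 and P(9, 389) = 528651; 528220 is not s-gonal.
s = 11: P(11, 343) = 528220. ✓
Hits: s ∈ {11} → 1.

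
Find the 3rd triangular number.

3·4/2 = 12/2 = 6.

6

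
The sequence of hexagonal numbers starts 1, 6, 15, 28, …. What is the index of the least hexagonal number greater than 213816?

328

Solve n(2n−1) > 213816 for integer n.
The largest n with value ≤ 213816 is 327 (since 213531 ≤ 213816 < 214840), so the first above is n = 328, value 214840.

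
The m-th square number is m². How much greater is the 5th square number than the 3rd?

5² = 25 and 3² = 9.
Difference: 25 − 9 = 16.

16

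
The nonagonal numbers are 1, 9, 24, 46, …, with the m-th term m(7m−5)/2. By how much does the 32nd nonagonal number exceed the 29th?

32·(7·32 − 5)/2 = 3504 and 29·(7·29 − 5)/2 = 2871.
Difference: 3504 − 2871 = 633.

633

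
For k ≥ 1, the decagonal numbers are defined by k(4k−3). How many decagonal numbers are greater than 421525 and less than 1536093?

The n-th decagonal number is n(4n−3).
Smallest index with value > 421525: n = 326 (giving 424126).
Largest index with value < 1536093: n = 620 (giving 1535740).
Indices 326 through 620: 295 terms.

295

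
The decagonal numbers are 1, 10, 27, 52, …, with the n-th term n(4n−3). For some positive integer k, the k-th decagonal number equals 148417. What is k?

Set n(4n−3) = 148417, giving 4n² − 3n − 148417 = 0.
The discriminant is 9 + 16·148417 = 2374681, and √2374681 = 1541.
So n = (3 + 1541) / 8 = 1544/8 = 193.
Check: 193·(4·193 − 3) = 148417. ✓

193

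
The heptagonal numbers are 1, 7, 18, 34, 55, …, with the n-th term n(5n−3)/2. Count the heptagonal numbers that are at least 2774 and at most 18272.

52

The n-th heptagonal number is n(5n−3)/2.
Smallest index with value ≥ 2774: n = 34 (giving 2839).
Largest index with value ≤ 18272: n = 85 (giving 17935).
Indices 34 through 85: 52 terms.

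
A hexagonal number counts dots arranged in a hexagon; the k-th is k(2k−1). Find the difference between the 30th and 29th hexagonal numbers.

117

Consecutive hexagonal numbers differ by 4n − 3: here 4·30 − 3 = 117.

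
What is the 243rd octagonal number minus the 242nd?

1453

Consecutive octagonal numbers differ by 6n − 5: here 6·243 − 5 = 1453.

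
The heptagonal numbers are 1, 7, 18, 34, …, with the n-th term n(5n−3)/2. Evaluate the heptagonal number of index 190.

89965

The 190th heptagonal number is n(5n−3)/2 with n = 190.
190·(5·190 − 3)/2 = 190·947/2 = 89965.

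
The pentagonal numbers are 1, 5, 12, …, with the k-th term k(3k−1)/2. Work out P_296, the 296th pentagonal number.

296·(3·296 − 1)/2 = 296·887/2 = 131276.

131276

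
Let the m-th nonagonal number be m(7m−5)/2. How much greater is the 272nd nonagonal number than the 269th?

5673

272·(7·272 − 5)/2 = 258264 and 269·(7·269 − 5)/2 = 252591.
Difference: 258264 − 252591 = 5673.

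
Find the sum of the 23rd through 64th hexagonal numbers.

Σ i(2i−1) = 2Σi² − Σi over i = 23..64.
Σi = 2080 − 253 = 1827 and Σi² = 89440 − 3795 = 85645.
2·85645 − 1·1827 = 169463.

169463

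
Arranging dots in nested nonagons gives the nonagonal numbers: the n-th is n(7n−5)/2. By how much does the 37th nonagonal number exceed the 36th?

253

Consecutive nonagonal numbers differ by 7n − 6: here 7·37 − 6 = 253.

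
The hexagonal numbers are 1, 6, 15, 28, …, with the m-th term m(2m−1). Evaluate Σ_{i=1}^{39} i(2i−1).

Σ i(2i−1) = 2Σi² − Σi over i = 1..39.
Σi = 780 and Σi² = 20540.
2·20540 − 1·780 = 40300.

40300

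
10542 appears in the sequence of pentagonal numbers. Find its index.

Set n(3n−1)/2 = 10542, giving 3n² − n − 21084 = 0.
The discriminant is 1 + 24·10542 = 253009, and √253009 = 503.
So n = (1 + 503) / 6 = 504/6 = 84.
Check: 84·(3·84 − 1)/2 = 10542. ✓

84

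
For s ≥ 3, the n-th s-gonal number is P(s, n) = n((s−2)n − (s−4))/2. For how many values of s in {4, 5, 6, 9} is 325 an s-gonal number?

s = 4: P(4, 18) = 324 and P(4, 19) = 361; 325 is not s-gonal.
s = 5: P(5, 14) = 287 and P(5, 15) = 330; 325 is not s-gonal.
s = 6: P(6, 13) = 325. ✓
s = 9: P(9, 10) = 325. ✓
Hits: s ∈ {6, 9} → 2.

2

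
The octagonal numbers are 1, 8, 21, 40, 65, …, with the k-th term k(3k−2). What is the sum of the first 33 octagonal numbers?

36465

Σ i(3i−2) = 3Σi² − 2Σi over i = 1..33.
Σi = 561 and Σi² = 12529.
3·12529 − 2·561 = 36465.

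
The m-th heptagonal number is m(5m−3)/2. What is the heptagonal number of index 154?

59059

The 154th heptagonal number is n(5n−3)/2 with n = 154.
154·(5·154 − 3)/2 = 154·767/2 = 59059.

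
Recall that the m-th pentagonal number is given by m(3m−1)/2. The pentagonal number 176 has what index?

11

Set n(3n−1)/2 = 176, giving 3n² − n − 352 = 0.
So n = (1 + 65) / 6 = 66/6 = 11.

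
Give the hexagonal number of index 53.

The 53rd hexagonal number is n(2n−1) with n = 53.
53·(2·53 − 1) = 53·105 = 5565.

5565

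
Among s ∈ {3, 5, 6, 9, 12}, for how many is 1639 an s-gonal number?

s = 3: P(3, 56) = 1596 and P(3, 57) = 1653; 1639 is not s-gonal.
s = 5: P(5, 33) = 1617 and P(5, 34) = 1717; 1639 is not s-gonal.
s = 6: P(6, 28) = 1540 and P(6, 29) = 1653; 1639 is not s-gonal.
s = 9: P(9, 22) = 1639. ✓
s = 12: P(12, 18) = 1548 and P(12, 19) = 1729; 1639 is not s-gonal.
Hits: s ∈ {9} → 1.

1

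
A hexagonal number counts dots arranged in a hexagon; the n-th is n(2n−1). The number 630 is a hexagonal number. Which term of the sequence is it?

Set n(2n−1) = 630, giving 2n² − n − 630 = 0.
The discriminant is 1 + 8·630 = 5041, and √5041 = 71.
So n = (1 + 71) / 4 = 72/4 = 18.

18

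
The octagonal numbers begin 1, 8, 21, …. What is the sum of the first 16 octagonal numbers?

Σ i(3i−2) = 3Σi² − 2Σi over i = 1..16.
Σi = 136 and Σi² = 1496.
3·1496 − 2·136 = 4216.

4216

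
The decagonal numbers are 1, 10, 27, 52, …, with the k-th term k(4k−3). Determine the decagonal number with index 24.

The 24th decagonal number is n(4n−3) with n = 24.
24·(4·24 − 3) = 24·93 = 2232.

2232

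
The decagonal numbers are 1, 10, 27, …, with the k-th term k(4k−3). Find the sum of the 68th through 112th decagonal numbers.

Σ i(4i−3) = 4Σi² − 3Σi over i = 68..112.
Σi = 6328 − 2278 = 4050 and Σi² = 474600 − 102510 = 372090.
4·372090 − 3·4050 = 1476210.

1476210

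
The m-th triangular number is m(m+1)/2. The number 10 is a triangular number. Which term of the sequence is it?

4

Set n(n+1)/2 = 10, giving n² + n − 20 = 0.
The discriminant is 1 + 8·10 = 81, and √81 = 9.
So n = (-1 + 9) / 2 = 8/2 = 4.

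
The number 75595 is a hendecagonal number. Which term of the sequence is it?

130

Set n(9n−7)/2 = 75595, giving 9n² − 7n − 151190 = 0.
So n = (7 + 2333) / 18 = 2340/18 = 130.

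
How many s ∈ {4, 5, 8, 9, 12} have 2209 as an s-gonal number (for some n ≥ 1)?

s = 4: P(4, 47) = 2209. ✓
s = 5: P(5, 38) = 2147 and P(5, 39) = 2262; 2209 is not s-gonal.
s = 8: P(8, 27) = 2133 and P(8, 28) = 2296; 2209 is not s-gonal.
s = 9: P(9, 25) = 2125 and P(9, 26) = 2301; 2209 is not s-gonal.
s = 12: P(12, 21) = 2121 and P(12, 22) = 2332; 2209 is not s-gonal.
Hits: s ∈ {4} → 1.

1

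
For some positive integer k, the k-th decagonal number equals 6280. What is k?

40

Set n(4n−3) = 6280, giving 4n² − 3n − 6280 = 0.
The discriminant is 9 + 16·6280 = 100489, and √100489 = 317.
So n = (3 + 317) / 8 = 320/8 = 40.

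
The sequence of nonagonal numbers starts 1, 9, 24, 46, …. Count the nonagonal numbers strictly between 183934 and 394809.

107

The n-th nonagonal number is n(7n−5)/2.
Smallest index with value > 183934: n = 230 (giving 184575).
Largest index with value < 394809: n = 336 (giving 394296).
Indices 230 through 336: 107 terms.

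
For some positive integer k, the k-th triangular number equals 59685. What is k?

Set n(n+1)/2 = 59685, giving n² + n − 119370 = 0.
So n = (-1 + 691) / 2 = 690/2 = 345.

345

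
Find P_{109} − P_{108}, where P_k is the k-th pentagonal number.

Consecutive pentagonal numbers differ by 3n − 2: here 3·109 − 2 = 325.

325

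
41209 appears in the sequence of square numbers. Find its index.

We need n² = 41209, so n = √41209 = 203.
Check: 203² = 41209. ✓

203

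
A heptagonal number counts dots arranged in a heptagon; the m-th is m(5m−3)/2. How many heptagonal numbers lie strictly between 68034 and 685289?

The n-th heptagonal number is n(5n−3)/2.
Smallest index with value > 68034: n = 166 (giving 68641).
Largest index with value < 685289: n = 523 (giving 683038).
Indices 166 through 523: 358 terms.

358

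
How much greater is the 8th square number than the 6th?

8² = 64 and 6² = 36.
Difference: 64 − 36 = 28.

28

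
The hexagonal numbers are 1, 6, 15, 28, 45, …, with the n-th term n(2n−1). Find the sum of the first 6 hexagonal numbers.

Σ i(2i−1) = 2Σi² − Σi over i = 1..6.
Σi = 21 and Σi² = 91.
2·91 − 1·21 = 161.

161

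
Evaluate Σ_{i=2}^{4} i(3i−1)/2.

39

Σ i(3i−1)/2 = (3Σi² − Σi) / 2 over i = 2..4.
Σi = 10 − 1 = 9 and Σi² = 30 − 1 = 29.
(3·29 − 1·9) / 2 = 78/2 = 39.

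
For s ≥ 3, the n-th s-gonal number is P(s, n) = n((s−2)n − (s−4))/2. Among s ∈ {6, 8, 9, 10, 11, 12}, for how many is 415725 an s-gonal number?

s = 6: P(6, 456) = 415416 and P(6, 457) = 417241; 415725 is not s-gonal.
s = 8: P(8, 372) = 414408 and P(8, 373) = 416641; 415725 is not s-gonal.
s = 9: P(9, 345) = 415725. ✓
s = 10: P(10, 322) = 413770 and P(10, 323) = 416347; 415725 is not s-gonal.
s = 11: P(11, 304) = 414808 and P(11, 305) = 417545; 415725 is not s-gonal.
s = 12: P(12, 288) = 413568 and P(12, 289) = 416449; 415725 is not s-gonal.
Hits: s ∈ {9} → 1.

1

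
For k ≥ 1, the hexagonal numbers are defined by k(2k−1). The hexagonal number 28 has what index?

4

Set n(2n−1) = 28, giving 2n² − n − 28 = 0.
The discriminant is 1 + 8·28 = 225, and √225 = 15.
So n = (1 + 15) / 4 = 16/4 = 4.
Check: 4·(2·4 − 1) = 28. ✓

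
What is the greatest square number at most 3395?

Solve n² ≤ 3395 for integer n.
n = 58 gives 3364 ≤ 3395, while n = 59 gives 3481 > 3395; so the answer is 3364.

3364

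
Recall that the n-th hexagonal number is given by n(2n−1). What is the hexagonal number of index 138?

37950

The 138th hexagonal number is n(2n−1) with n = 138.
138·(2·138 − 1) = 138·275 = 37950.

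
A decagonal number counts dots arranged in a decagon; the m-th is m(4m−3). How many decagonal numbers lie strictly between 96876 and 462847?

The n-th decagonal number is n(4n−3).
Smallest index with value > 96876: n = 157 (giving 98125).
Largest index with value < 462847: n = 340 (giving 461380).
Indices 157 through 340: 184 terms.

184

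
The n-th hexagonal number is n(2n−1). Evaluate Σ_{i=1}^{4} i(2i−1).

50

Σ i(2i−1) = 2Σi² − Σi over i = 1..4.
Σi = 10 and Σi² = 30.
2·30 − 1·10 = 50.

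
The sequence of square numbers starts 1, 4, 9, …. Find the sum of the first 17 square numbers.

Σ_{i=1}^{17} i² = 17·18·35/6 = 1785.

1785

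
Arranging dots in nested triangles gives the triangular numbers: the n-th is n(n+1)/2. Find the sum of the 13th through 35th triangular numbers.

Σ i(i+1)/2 = (Σi² + Σi) / 2 over i = 13..35.
Σi = 630 − 78 = 552 and Σi² = 14910 − 650 = 14260.
(1·14260 + 1·552) / 2 = 14812/2 = 7406.

7406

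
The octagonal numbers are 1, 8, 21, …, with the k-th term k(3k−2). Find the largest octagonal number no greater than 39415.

Solve n(3n−2) ≤ 39415 for integer n.
n = 114 gives 38760 ≤ 39415, while n = 115 gives 39445 > 39415; so the answer is 38760.

38760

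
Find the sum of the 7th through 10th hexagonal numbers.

554

Σ i(2i−1) = 2Σi² − Σi over i = 7..10.
Σi = 55 − 21 = 34 and Σi² = 385 − 91 = 294.
2·294 − 1·34 = 554.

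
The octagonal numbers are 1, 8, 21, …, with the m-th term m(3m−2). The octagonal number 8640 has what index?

Set n(3n−2) = 8640, giving 3n² − 2n − 8640 = 0.
The discriminant is 4 + 12·8640 = 103684, and √103684 = 322.
So n = (2 + 322) / 6 = 324/6 = 54.

54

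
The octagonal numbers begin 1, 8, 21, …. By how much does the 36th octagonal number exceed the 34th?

416

36·(3·36 − 2) = 3816 and 34·(3·34 − 2) = 3400.
Difference: 3816 − 3400 = 416.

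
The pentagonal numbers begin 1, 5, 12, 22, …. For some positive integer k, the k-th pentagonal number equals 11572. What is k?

Set n(3n−1)/2 = 11572, giving 3n² − n − 23144 = 0.
The discriminant is 1 + 24·11572 = 277729, and √277729 = 527.
So n = (1 + 527) / 6 = 528/6 = 88.

88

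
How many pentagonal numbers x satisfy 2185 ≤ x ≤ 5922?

The n-th pentagonal number is n(3n−1)/2.
Smallest index with value ≥ 2185: n = 39 (giving 2262).
Largest index with value ≤ 5922: n = 63 (giving 5922).
Indices 39 through 63: 25 terms.

25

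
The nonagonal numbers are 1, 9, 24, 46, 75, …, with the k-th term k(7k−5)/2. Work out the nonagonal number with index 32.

3504

32·(7·32 − 5)/2 = 32·219/2 = 3504.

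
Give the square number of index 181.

32761

The 181st square number is n² with n = 181.
181² = 32761.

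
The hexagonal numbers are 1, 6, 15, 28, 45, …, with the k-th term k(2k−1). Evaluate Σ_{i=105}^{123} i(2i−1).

492822

Σ i(2i−1) = 2Σi² − Σi over i = 105..123.
Σi = 7626 − 5460 = 2166 and Σi² = 627874 − 380380 = 247494.
2·247494 − 1·2166 = 492822.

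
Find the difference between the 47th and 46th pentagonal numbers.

Consecutive pentagonal numbers differ by 3n − 2: here 3·47 − 2 = 139.

139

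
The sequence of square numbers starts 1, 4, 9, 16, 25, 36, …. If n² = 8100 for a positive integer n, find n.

We need n² = 8100, so n = √8100 = 90.

90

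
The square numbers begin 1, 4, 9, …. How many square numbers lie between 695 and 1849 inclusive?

The n-th square number is n².
Smallest index with value ≥ 695: n = 27 (giving 729).
Largest index with value ≤ 1849: n = 43 (giving 1849).
Indices 27 through 43: 17 terms.

17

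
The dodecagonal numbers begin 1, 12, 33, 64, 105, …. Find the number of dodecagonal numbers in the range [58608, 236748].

110

The n-th dodecagonal number is n(5n−4).
Smallest index with value ≥ 58608: n = 109 (giving 58969).
Largest index with value ≤ 236748: n = 218 (giving 236748).
Indices 109 through 218: 110 terms.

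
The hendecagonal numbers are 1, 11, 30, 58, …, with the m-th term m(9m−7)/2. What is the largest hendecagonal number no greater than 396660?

395901

Solve n(9n−7)/2 ≤ 396660 for integer n.
n = 297 gives 395901 ≤ 396660, while n = 298 gives 398575 > 396660; so the answer is 395901.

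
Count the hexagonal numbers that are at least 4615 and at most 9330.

The n-th hexagonal number is n(2n−1).
Smallest index with value ≥ 4615: n = 49 (giving 4753).
Largest index with value ≤ 9330: n = 68 (giving 9180).
Indices 49 through 68: 20 terms.

20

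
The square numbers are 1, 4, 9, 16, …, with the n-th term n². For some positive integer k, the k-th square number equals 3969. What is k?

We need n² = 3969, so n = √3969 = 63.

63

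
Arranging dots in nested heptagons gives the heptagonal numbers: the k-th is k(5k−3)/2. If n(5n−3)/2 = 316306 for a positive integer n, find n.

Set n(5n−3)/2 = 316306, giving 5n² − 3n − 632612 = 0.
So n = (3 + 3557) / 10 = 3560/10 = 356.
Check: 356·(5·356 − 3)/2 = 316306. ✓

356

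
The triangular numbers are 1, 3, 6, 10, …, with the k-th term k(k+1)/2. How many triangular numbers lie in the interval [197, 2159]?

46

The n-th triangular number is n(n+1)/2.
Smallest index with value ≥ 197: n = 20 (giving 210).
Largest index with value ≤ 2159: n = 65 (giving 2145).
Indices 20 through 65: 46 terms.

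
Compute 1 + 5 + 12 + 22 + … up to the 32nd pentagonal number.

16896

Σ i(3i−1)/2 = (3Σi² − Σi) / 2 over i = 1..32.
Σi = 528 and Σi² = 11440.
(3·11440 − 1·528) / 2 = 33792/2 = 16896.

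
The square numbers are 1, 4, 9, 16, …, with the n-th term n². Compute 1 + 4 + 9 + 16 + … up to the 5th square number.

55

Σ_{i=1}^{5} i² = 5·6·11/6 = 55.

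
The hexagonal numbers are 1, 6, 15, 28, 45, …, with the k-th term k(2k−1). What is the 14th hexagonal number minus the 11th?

14·(2·14 − 1) = 378 and 11·(2·11 − 1) = 231.
Difference: 378 − 231 = 147.

147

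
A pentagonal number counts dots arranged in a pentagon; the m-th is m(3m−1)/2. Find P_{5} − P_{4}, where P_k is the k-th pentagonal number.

Consecutive pentagonal numbers differ by 3n − 2: here 3·5 − 2 = 13.

13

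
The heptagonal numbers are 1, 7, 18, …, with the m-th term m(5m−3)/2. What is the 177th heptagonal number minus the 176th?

881

Consecutive heptagonal numbers differ by 5n − 4: here 5·177 − 4 = 881.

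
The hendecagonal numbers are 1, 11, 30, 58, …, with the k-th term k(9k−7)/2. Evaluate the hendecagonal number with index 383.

658760

The 383rd hendecagonal number is n(9n−7)/2 with n = 383.
383·(9·383 − 7)/2 = 383·3440/2 = 383·1720 = 658760.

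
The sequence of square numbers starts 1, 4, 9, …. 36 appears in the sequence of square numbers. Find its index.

We need n² = 36, so n = √36 = 6.

6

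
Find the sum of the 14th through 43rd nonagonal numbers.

Σ i(7i−5)/2 = (7Σi² − 5Σi) / 2 over i = 14..43.
Σi = 946 − 91 = 855 and Σi² = 27434 − 819 = 26615.
(7·26615 − 5·855) / 2 = 182030/2 = 91015.

91015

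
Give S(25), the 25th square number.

The 25th square number is n² with n = 25.
25² = 625.

625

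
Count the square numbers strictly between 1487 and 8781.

The n-th square number is n².
Smallest index with value > 1487: n = 39 (giving 1521).
Largest index with value < 8781: n = 93 (giving 8649).
Indices 39 through 93: 55 terms.

55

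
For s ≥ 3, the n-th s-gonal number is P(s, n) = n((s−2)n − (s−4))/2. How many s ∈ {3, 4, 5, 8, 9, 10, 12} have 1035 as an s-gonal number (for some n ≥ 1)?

1

s = 3: P(3, 45) = 1035. ✓
s = 4: P(4, 32) = 1024 and P(4, 33) = 1089; 1035 is not s-gonal.
s = 5: P(5, 26) = 1001 and P(5, 27) = 1080; 1035 is not s-gonal.
s = 8: P(8, 18) = 936 and P(8, 19) = 1045; 1035 is not s-gonal.
s = 9: P(9, 17) = 969 and P(9, 18) = 1089; 1035 is not s-gonal.
s = 10: P(10, 16) = 976 and P(10, 17) = 1105; 1035 is not s-gonal.
s = 12: P(12, 14) = 924 and P(12, 15) = 1065; 1035 is not s-gonal.
Hits: s ∈ {3} → 1.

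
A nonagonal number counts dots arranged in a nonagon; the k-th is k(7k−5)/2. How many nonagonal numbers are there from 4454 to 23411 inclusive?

The n-th nonagonal number is n(7n−5)/2.
Smallest index with value ≥ 4454: n = 37 (giving 4699).
Largest index with value ≤ 23411: n = 82 (giving 23329).
Indices 37 through 82: 46 terms.

46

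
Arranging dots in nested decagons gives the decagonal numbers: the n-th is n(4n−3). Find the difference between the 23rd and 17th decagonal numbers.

942

23·(4·23 − 3) = 2047 and 17·(4·17 − 3) = 1105.
Difference: 2047 − 1105 = 942.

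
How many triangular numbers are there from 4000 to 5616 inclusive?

17

The n-th triangular number is n(n+1)/2.
Smallest index with value ≥ 4000: n = 89 (giving 4005).
Largest index with value ≤ 5616: n = 105 (giving 5565).
Indices 89 through 105: 17 terms.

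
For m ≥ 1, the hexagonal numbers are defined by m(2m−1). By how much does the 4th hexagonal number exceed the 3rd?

Consecutive hexagonal numbers differ by 4n − 3: here 4·4 − 3 = 13.

13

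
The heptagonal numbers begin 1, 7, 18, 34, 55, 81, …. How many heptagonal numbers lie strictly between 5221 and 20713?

45

The n-th heptagonal number is n(5n−3)/2.
Smallest index with value > 5221: n = 47 (giving 5452).
Largest index with value < 20713: n = 91 (giving 20566).
Indices 47 through 91: 45 terms.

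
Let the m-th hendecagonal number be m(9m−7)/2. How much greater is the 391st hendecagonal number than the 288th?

391·(9·391 − 7)/2 = 686596 and 288·(9·288 − 7)/2 = 372240.
Difference: 686596 − 372240 = 314356.

314356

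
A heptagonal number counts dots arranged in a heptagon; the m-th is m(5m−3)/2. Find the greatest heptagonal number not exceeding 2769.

Solve n(5n−3)/2 ≤ 2769 for integer n.
n = 33 gives 2673 ≤ 2769, while n = 34 gives 2839 > 2769; so the answer is 2673.

2673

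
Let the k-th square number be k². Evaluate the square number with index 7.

49

The 7th square number is n² with n = 7.
7² = 49.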